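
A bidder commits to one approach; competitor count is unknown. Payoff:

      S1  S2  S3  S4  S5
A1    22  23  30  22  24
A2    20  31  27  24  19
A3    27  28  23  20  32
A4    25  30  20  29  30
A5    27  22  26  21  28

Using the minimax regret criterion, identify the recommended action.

Column bests: S1=27, S2=31, S3=30, S4=29, S5=32.
A1 regrets: 5, 8, 0, 7, 8 → max 8
A2 regrets: 7, 0, 3, 5, 13 → max 13
A3 regrets: 0, 3, 7, 9, 0 → max 9
A4 regrets: 2, 1, 10, 0, 2 → max 10
A5 regrets: 0, 9, 4, 8, 4 → max 9
Smallest max regret = 8 → A1.

A1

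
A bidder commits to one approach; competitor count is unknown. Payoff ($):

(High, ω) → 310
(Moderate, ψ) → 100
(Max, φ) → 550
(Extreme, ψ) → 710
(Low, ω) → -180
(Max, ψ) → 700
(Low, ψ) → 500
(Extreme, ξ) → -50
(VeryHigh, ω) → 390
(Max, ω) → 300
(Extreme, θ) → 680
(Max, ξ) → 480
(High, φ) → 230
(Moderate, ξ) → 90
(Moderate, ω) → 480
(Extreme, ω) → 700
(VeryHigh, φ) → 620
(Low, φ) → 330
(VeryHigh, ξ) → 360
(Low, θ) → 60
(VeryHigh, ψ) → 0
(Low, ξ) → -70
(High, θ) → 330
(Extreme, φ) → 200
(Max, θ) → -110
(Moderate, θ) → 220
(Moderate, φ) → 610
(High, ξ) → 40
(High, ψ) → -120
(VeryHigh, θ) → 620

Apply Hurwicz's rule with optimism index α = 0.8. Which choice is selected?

Extreme

Low: 0.8·500 + 0.2·(-180) = 364
Moderate: 0.8·610 + 0.2·90 = 506
High: 0.8·330 + 0.2·(-120) = 240
VeryHigh: 0.8·620 + 0.2·0 = 496
Extreme: 0.8·710 + 0.2·(-50) = 558
Max: 0.8·700 + 0.2·(-110) = 538
Highest Hurwicz score = 558 → Extreme.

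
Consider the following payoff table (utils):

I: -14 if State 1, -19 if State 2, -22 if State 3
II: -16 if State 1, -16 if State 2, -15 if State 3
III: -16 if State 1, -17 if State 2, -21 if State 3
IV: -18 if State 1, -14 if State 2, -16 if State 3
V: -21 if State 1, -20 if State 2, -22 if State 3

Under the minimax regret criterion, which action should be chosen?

Column bests: State 1=-14, State 2=-14, State 3=-15.
I regrets: 0, 5, 7 → max 7
II regrets: 2, 2, 0 → max 2
III regrets: 2, 3, 6 → max 6
IV regrets: 4, 0, 1 → max 4
V regrets: 7, 6, 7 → max 7
Smallest max regret = 2 → II.

II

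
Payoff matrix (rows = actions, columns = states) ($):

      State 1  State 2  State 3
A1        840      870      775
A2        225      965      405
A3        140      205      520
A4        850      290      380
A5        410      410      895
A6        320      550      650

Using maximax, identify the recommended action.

A2

Row maxima: A1=870, A2=965, A3=520, A4=850, A5=895, A6=650
Best best-case = 965 → A2.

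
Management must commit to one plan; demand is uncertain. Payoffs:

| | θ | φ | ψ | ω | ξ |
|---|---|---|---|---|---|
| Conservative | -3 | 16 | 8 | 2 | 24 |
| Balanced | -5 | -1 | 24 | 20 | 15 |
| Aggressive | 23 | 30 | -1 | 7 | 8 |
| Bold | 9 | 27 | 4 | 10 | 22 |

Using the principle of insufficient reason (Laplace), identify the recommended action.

Row averages: Conservative=9.4, Balanced=10.6, Aggressive=13.4, Bold=14.4
Highest average = 14.4 → Bold.

Bold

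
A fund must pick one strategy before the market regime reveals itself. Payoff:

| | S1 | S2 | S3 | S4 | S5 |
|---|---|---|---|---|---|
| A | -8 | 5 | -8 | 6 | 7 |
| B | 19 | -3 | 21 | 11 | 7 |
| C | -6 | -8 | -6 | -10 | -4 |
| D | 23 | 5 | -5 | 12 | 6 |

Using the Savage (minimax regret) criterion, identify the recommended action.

B

Column bests: S1=23, S2=5, S3=21, S4=12, S5=7.
A regrets: 31, 0, 29, 6, 0 → max 31
B regrets: 4, 8, 0, 1, 0 → max 8
C regrets: 29, 13, 27, 22, 11 → max 29
D regrets: 0, 0, 26, 0, 1 → max 26
Smallest max regret = 8 → B.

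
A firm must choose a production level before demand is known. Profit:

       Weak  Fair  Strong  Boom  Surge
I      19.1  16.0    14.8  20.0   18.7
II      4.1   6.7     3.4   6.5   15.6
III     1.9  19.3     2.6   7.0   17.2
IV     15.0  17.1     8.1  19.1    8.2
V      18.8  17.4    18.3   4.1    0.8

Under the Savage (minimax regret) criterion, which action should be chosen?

Column bests: Weak=19.1, Fair=19.3, Strong=18.3, Boom=20.0, Surge=18.7.
I regrets: 0.0, 3.3, 3.5, 0.0, 0.0 → max 3.5
II regrets: 15.0, 12.6, 14.9, 13.5, 3.1 → max 15.0
III regrets: 17.2, 0.0, 15.7, 13.0, 1.5 → max 17.2
IV regrets: 4.1, 2.2, 10.2, 0.9, 10.5 → max 10.5
V regrets: 0.3, 1.9, 0.0, 15.9, 17.9 → max 17.9
Smallest max regret = 3.5 → I.

I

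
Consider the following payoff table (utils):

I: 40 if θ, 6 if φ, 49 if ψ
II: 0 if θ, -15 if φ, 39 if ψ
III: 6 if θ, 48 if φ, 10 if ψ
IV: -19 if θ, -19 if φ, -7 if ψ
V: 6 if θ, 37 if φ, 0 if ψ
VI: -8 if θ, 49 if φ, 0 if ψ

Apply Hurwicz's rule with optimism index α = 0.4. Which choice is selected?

I

I: 0.4·49 + 0.6·6 = 23.2
II: 0.4·39 + 0.6·(-15) = 6.6
III: 0.4·48 + 0.6·6 = 22.8
IV: 0.4·(-7) + 0.6·(-19) = -14.2
V: 0.4·37 + 0.6·0 = 14.8
VI: 0.4·49 + 0.6·(-8) = 14.8
Highest Hurwicz score = 23.2 → I.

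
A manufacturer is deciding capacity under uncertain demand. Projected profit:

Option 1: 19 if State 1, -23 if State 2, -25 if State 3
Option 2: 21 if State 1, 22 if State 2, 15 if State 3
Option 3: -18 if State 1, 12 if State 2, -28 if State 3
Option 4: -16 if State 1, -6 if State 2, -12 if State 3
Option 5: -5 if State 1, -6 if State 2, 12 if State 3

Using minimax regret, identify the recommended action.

Column bests: State 1=21, State 2=22, State 3=15.
Option 1 regrets: 2, 45, 40 → max 45
Option 2 regrets: 0, 0, 0 → max 0
Option 3 regrets: 39, 10, 43 → max 43
Option 4 regrets: 37, 28, 27 → max 37
Option 5 regrets: 26, 28, 3 → max 28
Smallest max regret = 0 → Option 2.

Option 2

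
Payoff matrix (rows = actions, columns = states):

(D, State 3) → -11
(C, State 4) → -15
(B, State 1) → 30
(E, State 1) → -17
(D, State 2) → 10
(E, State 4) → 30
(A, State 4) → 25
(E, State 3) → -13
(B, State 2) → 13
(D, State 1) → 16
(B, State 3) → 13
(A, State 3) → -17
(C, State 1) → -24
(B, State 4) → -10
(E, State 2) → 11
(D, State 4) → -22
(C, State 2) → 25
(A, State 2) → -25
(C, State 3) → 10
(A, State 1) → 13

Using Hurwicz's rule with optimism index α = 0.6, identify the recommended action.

A: 0.6·25 + 0.4·(-25) = 5
B: 0.6·30 + 0.4·(-10) = 14
C: 0.6·25 + 0.4·(-24) = 5.4
D: 0.6·16 + 0.4·(-22) = 0.8
E: 0.6·30 + 0.4·(-17) = 11.2
Highest Hurwicz score = 14 → B.

B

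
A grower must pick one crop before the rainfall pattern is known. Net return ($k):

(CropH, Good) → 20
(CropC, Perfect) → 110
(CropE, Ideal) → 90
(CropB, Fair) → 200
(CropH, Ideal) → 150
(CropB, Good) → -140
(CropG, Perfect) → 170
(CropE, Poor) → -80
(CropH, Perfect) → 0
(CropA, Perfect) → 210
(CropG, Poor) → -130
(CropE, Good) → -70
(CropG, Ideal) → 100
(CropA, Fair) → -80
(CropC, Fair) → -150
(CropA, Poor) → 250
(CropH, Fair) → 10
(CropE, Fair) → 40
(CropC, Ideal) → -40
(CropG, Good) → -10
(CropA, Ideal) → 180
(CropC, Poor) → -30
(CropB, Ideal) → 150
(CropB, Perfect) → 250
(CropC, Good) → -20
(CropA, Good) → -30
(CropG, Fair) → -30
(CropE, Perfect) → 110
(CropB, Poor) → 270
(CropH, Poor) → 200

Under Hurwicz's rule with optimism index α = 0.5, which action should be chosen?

CropC: 0.5·110 + 0.5·(-150) = -20
CropB: 0.5·270 + 0.5·(-140) = 65
CropG: 0.5·170 + 0.5·(-130) = 20
CropA: 0.5·250 + 0.5·(-80) = 85
CropE: 0.5·110 + 0.5·(-80) = 15
CropH: 0.5·200 + 0.5·0 = 100
Highest Hurwicz score = 100 → CropH.

CropH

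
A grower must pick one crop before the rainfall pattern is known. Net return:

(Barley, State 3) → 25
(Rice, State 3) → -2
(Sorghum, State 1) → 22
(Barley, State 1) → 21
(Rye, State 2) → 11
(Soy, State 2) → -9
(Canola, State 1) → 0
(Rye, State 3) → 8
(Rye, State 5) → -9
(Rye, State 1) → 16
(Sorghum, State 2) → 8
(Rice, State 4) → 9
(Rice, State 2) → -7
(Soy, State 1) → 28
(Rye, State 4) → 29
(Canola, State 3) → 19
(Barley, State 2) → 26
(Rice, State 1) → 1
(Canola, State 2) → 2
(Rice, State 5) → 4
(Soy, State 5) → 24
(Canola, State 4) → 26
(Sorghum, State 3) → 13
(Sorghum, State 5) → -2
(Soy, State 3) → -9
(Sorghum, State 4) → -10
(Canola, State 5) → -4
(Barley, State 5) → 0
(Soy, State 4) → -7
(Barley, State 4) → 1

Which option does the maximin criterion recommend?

Row minima: Sorghum=-10, Rice=-7, Rye=-9, Soy=-9, Canola=-4, Barley=0
Best worst-case = 0 → Barley.

Barley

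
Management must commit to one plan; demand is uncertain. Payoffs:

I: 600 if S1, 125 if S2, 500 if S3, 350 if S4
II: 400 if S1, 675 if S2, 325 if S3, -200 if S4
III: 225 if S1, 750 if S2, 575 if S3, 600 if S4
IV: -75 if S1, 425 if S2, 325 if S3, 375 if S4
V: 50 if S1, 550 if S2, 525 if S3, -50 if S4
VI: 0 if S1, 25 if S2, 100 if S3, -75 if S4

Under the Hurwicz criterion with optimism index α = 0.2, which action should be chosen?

III

I: 0.2·600 + 0.8·125 = 220
II: 0.2·675 + 0.8·(-200) = -25
III: 0.2·750 + 0.8·225 = 330
IV: 0.2·425 + 0.8·(-75) = 25
V: 0.2·550 + 0.8·(-50) = 70
VI: 0.2·100 + 0.8·(-75) = -40
Highest Hurwicz score = 330 → III.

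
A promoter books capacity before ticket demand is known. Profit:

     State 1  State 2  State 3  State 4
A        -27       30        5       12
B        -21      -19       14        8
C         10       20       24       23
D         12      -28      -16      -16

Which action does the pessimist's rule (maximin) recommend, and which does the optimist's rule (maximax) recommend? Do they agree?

maximin → C; maximax → A (disagree)

Row minima: A=-27, B=-21, C=10, D=-28
Best worst-case = 10 → C.
Row maxima: A=30, B=14, C=24, D=12
Best best-case = 30 → A.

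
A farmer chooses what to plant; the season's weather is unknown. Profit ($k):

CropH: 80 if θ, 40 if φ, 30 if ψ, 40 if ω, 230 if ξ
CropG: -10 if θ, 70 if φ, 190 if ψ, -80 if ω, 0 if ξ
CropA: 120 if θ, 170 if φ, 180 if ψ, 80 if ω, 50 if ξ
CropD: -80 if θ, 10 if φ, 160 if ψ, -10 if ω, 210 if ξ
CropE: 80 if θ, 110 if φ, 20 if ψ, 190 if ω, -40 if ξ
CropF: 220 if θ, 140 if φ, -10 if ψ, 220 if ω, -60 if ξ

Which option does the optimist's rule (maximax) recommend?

Row maxima: CropH=230, CropG=190, CropA=180, CropD=210, CropE=190, CropF=220
Best best-case = 230 → CropH.

CropH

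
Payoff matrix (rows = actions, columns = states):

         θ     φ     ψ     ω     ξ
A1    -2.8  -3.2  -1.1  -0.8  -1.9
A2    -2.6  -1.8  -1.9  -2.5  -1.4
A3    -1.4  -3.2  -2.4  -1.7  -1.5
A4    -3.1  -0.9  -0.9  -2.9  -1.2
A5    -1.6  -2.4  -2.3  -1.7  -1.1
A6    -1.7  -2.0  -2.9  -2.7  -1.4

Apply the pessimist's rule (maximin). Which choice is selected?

A5

Row minima: A1=-3.2, A2=-2.6, A3=-3.2, A4=-3.1, A5=-2.4, A6=-2.9
Best worst-case = -2.4 → A5.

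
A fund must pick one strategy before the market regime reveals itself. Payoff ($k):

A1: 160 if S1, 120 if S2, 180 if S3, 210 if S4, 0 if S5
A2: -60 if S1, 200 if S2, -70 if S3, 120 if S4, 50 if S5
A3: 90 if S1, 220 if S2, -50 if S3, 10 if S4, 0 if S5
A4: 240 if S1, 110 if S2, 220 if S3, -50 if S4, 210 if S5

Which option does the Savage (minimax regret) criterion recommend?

Column bests: S1=240, S2=220, S3=220, S4=210, S5=210.
A1 regrets: 80, 100, 40, 0, 210 → max 210
A2 regrets: 300, 20, 290, 90, 160 → max 300
A3 regrets: 150, 0, 270, 200, 210 → max 270
A4 regrets: 0, 110, 0, 260, 0 → max 260
Smallest max regret = 210 → A1.

A1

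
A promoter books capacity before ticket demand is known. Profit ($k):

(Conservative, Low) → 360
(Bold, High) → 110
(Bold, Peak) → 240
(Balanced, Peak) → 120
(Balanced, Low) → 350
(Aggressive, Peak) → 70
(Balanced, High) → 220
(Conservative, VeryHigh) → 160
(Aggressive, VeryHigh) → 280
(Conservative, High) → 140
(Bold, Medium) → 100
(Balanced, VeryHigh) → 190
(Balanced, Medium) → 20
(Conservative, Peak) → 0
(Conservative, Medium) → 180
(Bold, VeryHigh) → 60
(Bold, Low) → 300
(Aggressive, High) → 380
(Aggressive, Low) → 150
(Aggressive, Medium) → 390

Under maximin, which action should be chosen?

Row minima: Conservative=0, Balanced=20, Aggressive=70, Bold=60
Best worst-case = 70 → Aggressive.

Aggressive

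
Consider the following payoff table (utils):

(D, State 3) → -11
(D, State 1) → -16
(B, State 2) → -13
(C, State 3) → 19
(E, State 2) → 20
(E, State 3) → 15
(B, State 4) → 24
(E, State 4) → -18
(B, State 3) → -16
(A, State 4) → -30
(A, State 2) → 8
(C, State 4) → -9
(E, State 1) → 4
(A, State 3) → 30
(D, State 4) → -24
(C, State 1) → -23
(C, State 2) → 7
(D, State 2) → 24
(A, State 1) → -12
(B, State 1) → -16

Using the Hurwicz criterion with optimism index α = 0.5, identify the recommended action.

A: 0.5·30 + 0.5·(-30) = 0
B: 0.5·24 + 0.5·(-16) = 4
C: 0.5·19 + 0.5·(-23) = -2
D: 0.5·24 + 0.5·(-24) = 0
E: 0.5·20 + 0.5·(-18) = 1
Highest Hurwicz score = 4 → B.

B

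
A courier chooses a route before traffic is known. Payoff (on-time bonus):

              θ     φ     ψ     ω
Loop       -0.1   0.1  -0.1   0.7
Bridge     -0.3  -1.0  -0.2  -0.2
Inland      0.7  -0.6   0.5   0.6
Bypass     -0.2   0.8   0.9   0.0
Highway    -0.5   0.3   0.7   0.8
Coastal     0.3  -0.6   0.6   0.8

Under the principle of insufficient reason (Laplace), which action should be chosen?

Row averages: Loop=0.15, Bridge=-0.425, Inland=0.3, Bypass=0.375, Highway=0.325, Coastal=0.275
Highest average = 0.375 → Bypass.

Bypass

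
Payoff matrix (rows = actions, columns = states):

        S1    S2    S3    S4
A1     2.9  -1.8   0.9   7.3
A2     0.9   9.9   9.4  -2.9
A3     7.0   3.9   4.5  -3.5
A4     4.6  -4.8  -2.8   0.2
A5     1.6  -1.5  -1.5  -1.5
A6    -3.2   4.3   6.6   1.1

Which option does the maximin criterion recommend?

A5

Row minima: A1=-1.8, A2=-2.9, A3=-3.5, A4=-4.8, A5=-1.5, A6=-3.2
Best worst-case = -1.5 → A5.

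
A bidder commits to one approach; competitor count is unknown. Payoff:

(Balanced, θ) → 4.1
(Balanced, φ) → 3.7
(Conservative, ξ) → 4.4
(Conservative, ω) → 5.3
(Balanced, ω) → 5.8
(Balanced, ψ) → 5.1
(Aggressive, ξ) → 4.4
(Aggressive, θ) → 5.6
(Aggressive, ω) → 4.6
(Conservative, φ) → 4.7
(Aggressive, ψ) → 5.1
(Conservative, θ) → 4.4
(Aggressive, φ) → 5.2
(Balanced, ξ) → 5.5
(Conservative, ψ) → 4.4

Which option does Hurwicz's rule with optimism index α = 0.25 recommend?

Aggressive

Conservative: 0.25·5.3 + 0.75·4.4 = 4.625
Balanced: 0.25·5.8 + 0.75·3.7 = 4.225
Aggressive: 0.25·5.6 + 0.75·4.4 = 4.7
Highest Hurwicz score = 4.7 → Aggressive.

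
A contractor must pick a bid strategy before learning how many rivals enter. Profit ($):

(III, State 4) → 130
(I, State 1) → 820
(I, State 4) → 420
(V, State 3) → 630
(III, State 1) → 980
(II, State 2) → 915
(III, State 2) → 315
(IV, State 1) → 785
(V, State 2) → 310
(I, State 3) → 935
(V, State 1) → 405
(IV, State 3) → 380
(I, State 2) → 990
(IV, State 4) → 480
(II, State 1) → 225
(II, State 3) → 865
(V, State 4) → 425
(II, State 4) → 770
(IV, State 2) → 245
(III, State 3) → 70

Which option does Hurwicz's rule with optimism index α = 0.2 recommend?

I

I: 0.2·990 + 0.8·420 = 534
II: 0.2·915 + 0.8·225 = 363
III: 0.2·980 + 0.8·70 = 252
IV: 0.2·785 + 0.8·245 = 353
V: 0.2·630 + 0.8·310 = 374
Highest Hurwicz score = 534 → I.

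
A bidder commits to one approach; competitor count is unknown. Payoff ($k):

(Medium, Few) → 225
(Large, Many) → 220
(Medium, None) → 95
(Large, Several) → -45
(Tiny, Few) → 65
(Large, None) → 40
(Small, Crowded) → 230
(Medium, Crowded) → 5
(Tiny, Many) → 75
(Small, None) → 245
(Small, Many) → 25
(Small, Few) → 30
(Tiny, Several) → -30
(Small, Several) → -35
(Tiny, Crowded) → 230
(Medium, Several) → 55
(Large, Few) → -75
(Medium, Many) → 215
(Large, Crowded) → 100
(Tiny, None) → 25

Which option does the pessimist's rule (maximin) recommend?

Row minima: Tiny=-30, Small=-35, Medium=5, Large=-75
Best worst-case = 5 → Medium.

Medium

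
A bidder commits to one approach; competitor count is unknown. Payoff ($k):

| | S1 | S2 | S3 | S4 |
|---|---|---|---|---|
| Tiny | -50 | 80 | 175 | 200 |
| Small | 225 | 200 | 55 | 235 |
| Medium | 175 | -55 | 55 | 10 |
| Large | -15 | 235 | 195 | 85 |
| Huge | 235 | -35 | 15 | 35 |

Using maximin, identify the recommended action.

Small

Row minima: Tiny=-50, Small=55, Medium=-55, Large=-15, Huge=-35
Best worst-case = 55 → Small.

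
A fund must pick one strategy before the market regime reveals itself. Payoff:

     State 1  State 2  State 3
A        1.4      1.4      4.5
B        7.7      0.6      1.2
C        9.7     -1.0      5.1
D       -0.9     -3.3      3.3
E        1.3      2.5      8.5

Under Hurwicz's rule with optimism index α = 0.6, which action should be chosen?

A: 0.6·4.5 + 0.4·1.4 = 3.26
B: 0.6·7.7 + 0.4·0.6 = 4.86
C: 0.6·9.7 + 0.4·(-1.0) = 5.42
D: 0.6·3.3 + 0.4·(-3.3) = 0.66
E: 0.6·8.5 + 0.4·1.3 = 5.62
Highest Hurwicz score = 5.62 → E.

E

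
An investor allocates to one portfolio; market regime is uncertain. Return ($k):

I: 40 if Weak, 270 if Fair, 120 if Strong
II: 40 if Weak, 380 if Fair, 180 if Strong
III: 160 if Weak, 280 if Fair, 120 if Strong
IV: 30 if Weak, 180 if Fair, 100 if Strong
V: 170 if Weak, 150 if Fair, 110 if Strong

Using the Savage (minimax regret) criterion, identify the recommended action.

III

Column bests: Weak=170, Fair=380, Strong=180.
I regrets: 130, 110, 60 → max 130
II regrets: 130, 0, 0 → max 130
III regrets: 10, 100, 60 → max 100
IV regrets: 140, 200, 80 → max 200
V regrets: 0, 230, 70 → max 230
Smallest max regret = 100 → III.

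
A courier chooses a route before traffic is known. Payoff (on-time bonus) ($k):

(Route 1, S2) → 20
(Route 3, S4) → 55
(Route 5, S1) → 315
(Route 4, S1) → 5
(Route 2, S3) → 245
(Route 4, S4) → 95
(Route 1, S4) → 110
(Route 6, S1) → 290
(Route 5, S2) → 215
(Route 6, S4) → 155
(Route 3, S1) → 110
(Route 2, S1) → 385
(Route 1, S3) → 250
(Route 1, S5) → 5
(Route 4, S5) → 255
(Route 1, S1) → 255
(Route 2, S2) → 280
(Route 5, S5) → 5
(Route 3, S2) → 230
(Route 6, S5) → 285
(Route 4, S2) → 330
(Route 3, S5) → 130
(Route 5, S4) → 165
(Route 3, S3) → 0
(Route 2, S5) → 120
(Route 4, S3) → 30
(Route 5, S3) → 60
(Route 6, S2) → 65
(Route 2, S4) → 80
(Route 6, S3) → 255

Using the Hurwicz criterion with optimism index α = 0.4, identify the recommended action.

Route 1: 0.4·255 + 0.6·5 = 105
Route 2: 0.4·385 + 0.6·80 = 202
Route 3: 0.4·230 + 0.6·0 = 92
Route 4: 0.4·330 + 0.6·5 = 135
Route 5: 0.4·315 + 0.6·5 = 129
Route 6: 0.4·290 + 0.6·65 = 155
Highest Hurwicz score = 202 → Route 2.

Route 2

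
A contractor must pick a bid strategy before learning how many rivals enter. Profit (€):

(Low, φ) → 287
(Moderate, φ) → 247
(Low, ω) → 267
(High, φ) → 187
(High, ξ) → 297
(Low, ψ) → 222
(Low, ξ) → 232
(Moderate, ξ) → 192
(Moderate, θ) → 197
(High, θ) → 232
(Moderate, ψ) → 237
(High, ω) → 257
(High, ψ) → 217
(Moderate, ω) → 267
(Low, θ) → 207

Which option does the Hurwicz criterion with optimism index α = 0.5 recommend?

Low: 0.5·287 + 0.5·207 = 247
Moderate: 0.5·267 + 0.5·192 = 229.5
High: 0.5·297 + 0.5·187 = 242
Highest Hurwicz score = 247 → Low.

Low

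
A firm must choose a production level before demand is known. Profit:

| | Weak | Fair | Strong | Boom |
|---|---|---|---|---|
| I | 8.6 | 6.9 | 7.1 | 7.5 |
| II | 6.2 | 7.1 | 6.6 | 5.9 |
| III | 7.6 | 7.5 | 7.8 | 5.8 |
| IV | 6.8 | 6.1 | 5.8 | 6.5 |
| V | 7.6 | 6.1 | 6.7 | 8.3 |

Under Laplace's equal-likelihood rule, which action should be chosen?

I

Row averages: I=7.525, II=6.45, III=7.175, IV=6.3, V=7.175
Highest average = 7.525 → I.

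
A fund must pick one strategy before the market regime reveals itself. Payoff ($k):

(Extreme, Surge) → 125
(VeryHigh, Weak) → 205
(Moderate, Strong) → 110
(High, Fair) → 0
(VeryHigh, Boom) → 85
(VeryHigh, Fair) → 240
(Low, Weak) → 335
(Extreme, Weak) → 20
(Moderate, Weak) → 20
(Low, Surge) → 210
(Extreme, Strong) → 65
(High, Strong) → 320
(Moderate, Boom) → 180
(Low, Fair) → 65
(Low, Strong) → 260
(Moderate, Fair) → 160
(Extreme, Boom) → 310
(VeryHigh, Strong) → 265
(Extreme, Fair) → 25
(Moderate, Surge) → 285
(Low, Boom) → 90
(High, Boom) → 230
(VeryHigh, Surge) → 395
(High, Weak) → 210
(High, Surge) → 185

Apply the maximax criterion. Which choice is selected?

VeryHigh

Row maxima: Low=335, Moderate=285, High=320, VeryHigh=395, Extreme=310
Best best-case = 395 → VeryHigh.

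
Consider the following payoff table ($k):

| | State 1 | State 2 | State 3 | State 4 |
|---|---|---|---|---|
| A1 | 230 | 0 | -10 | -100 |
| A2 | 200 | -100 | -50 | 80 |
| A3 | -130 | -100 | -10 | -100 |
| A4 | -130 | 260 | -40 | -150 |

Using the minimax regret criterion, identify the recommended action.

A1

Column bests: State 1=230, State 2=260, State 3=-10, State 4=80.
A1 regrets: 0, 260, 0, 180 → max 260
A2 regrets: 30, 360, 40, 0 → max 360
A3 regrets: 360, 360, 0, 180 → max 360
A4 regrets: 360, 0, 30, 230 → max 360
Smallest max regret = 260 → A1.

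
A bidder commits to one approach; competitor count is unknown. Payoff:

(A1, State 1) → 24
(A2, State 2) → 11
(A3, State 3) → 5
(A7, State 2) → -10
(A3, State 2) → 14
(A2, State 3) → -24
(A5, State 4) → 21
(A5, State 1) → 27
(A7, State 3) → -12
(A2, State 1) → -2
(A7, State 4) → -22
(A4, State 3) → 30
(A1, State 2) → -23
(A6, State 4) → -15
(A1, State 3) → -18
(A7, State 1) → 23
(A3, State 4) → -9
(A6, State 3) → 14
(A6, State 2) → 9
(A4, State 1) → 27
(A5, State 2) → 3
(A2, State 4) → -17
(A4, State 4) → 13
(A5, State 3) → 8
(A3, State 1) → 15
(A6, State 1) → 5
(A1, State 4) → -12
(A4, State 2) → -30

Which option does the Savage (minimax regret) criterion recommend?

Column bests: State 1=27, State 2=14, State 3=30, State 4=21.
A1 regrets: 3, 37, 48, 33 → max 48
A2 regrets: 29, 3, 54, 38 → max 54
A3 regrets: 12, 0, 25, 30 → max 30
A4 regrets: 0, 44, 0, 8 → max 44
A5 regrets: 0, 11, 22, 0 → max 22
A6 regrets: 22, 5, 16, 36 → max 36
A7 regrets: 4, 24, 42, 43 → max 43
Smallest max regret = 22 → A5.

A5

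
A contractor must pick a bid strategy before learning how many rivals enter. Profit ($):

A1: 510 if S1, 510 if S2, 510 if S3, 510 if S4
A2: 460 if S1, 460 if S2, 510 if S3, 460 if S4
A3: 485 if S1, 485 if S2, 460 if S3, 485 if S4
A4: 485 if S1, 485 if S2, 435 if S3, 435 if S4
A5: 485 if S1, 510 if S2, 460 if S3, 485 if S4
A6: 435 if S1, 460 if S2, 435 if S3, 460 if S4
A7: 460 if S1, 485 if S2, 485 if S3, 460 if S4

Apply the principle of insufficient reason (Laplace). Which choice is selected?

A1

Row averages: A1=510, A2=472.5, A3=478.75, A4=460, A5=485, A6=447.5, A7=472.5
Highest average = 510 → A1.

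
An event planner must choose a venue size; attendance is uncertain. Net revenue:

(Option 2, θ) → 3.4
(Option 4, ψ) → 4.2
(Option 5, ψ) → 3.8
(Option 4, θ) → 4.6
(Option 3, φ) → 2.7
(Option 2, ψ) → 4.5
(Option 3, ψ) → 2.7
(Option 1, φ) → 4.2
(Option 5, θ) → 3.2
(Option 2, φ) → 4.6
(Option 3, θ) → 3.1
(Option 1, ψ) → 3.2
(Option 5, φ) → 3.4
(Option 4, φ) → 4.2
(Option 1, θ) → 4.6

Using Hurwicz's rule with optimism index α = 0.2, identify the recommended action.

Option 4

Option 1: 0.2·4.6 + 0.8·3.2 = 3.48
Option 2: 0.2·4.6 + 0.8·3.4 = 3.64
Option 3: 0.2·3.1 + 0.8·2.7 = 2.78
Option 4: 0.2·4.6 + 0.8·4.2 = 4.28
Option 5: 0.2·3.8 + 0.8·3.2 = 3.32
Highest Hurwicz score = 4.28 → Option 4.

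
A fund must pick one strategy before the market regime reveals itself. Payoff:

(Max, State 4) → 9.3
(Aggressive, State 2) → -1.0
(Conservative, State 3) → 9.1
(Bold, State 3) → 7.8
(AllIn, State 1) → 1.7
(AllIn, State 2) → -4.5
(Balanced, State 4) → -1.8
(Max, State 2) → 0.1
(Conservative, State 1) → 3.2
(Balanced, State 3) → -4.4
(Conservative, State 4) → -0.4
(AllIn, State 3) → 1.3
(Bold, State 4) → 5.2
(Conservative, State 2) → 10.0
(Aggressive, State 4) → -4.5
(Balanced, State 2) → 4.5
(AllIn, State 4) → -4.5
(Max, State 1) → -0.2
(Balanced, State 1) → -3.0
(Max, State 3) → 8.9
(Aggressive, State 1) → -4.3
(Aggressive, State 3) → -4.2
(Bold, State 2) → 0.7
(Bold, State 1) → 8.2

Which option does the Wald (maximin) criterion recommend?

Bold

Row minima: Conservative=-0.4, Balanced=-4.4, Aggressive=-4.5, Bold=0.7, AllIn=-4.5, Max=-0.2
Best worst-case = 0.7 → Bold.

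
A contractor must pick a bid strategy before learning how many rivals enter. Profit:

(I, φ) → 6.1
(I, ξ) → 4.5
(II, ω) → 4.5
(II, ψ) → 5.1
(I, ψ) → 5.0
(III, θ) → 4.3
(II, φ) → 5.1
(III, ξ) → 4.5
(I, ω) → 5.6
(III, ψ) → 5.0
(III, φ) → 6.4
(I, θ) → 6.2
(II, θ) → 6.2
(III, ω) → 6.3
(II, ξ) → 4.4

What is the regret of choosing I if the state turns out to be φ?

Best payoff under φ is 6.4.
Regret = 6.4 − 6.1 = 0.3.

0.3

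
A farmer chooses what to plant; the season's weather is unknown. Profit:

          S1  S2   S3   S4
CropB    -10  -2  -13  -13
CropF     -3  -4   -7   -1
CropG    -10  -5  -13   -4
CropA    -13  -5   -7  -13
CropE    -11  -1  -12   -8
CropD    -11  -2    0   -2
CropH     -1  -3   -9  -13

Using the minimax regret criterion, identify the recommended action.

Column bests: S1=-1, S2=-1, S3=0, S4=-1.
CropB regrets: 9, 1, 13, 12 → max 13
CropF regrets: 2, 3, 7, 0 → max 7
CropG regrets: 9, 4, 13, 3 → max 13
CropA regrets: 12, 4, 7, 12 → max 12
CropE regrets: 10, 0, 12, 7 → max 12
CropD regrets: 10, 1, 0, 1 → max 10
CropH regrets: 0, 2, 9, 12 → max 12
Smallest max regret = 7 → CropF.

CropF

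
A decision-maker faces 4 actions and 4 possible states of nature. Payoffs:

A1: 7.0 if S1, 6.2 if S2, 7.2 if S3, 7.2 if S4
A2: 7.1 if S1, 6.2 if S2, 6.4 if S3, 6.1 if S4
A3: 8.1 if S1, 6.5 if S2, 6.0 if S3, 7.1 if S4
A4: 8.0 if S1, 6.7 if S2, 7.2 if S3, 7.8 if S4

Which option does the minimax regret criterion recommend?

A4

Column bests: S1=8.1, S2=6.7, S3=7.2, S4=7.8.
A1 regrets: 1.1, 0.5, 0.0, 0.6 → max 1.1
A2 regrets: 1.0, 0.5, 0.8, 1.7 → max 1.7
A3 regrets: 0.0, 0.2, 1.2, 0.7 → max 1.2
A4 regrets: 0.1, 0.0, 0.0, 0.0 → max 0.1
Smallest max regret = 0.1 → A4.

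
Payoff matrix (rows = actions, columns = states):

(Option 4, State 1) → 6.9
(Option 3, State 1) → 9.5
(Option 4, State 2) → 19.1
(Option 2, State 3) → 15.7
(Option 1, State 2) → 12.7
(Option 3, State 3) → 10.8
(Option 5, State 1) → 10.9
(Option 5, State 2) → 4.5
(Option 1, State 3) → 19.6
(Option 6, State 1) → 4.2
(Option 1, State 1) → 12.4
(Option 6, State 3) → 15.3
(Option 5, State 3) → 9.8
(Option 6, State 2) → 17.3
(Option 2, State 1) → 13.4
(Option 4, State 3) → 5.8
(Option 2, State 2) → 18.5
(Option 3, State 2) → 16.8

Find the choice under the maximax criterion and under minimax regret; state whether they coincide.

maximax → Option 1; minimax regret → Option 2 (disagree)

Row maxima: Option 1=19.6, Option 2=18.5, Option 3=16.8, Option 4=19.1, Option 5=10.9, Option 6=17.3
Best best-case = 19.6 → Option 1.
Column bests: State 1=13.4, State 2=19.1, State 3=19.6.
Option 1 regrets: 1.0, 6.4, 0.0 → max 6.4
Option 2 regrets: 0.0, 0.6, 3.9 → max 3.9
Option 3 regrets: 3.9, 2.3, 8.8 → max 8.8
Option 4 regrets: 6.5, 0.0, 13.8 → max 13.8
Option 5 regrets: 2.5, 14.6, 9.8 → max 14.6
Option 6 regrets: 9.2, 1.8, 4.3 → max 9.2
Smallest max regret = 3.9 → Option 2.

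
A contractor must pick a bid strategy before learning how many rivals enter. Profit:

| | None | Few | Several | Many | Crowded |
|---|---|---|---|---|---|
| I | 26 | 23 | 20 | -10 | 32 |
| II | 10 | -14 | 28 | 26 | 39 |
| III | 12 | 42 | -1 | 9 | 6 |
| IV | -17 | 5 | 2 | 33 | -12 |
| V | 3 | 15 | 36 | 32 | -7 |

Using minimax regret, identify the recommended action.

Column bests: None=26, Few=42, Several=36, Many=33, Crowded=39.
I regrets: 0, 19, 16, 43, 7 → max 43
II regrets: 16, 56, 8, 7, 0 → max 56
III regrets: 14, 0, 37, 24, 33 → max 37
IV regrets: 43, 37, 34, 0, 51 → max 51
V regrets: 23, 27, 0, 1, 46 → max 46
Smallest max regret = 37 → III.

III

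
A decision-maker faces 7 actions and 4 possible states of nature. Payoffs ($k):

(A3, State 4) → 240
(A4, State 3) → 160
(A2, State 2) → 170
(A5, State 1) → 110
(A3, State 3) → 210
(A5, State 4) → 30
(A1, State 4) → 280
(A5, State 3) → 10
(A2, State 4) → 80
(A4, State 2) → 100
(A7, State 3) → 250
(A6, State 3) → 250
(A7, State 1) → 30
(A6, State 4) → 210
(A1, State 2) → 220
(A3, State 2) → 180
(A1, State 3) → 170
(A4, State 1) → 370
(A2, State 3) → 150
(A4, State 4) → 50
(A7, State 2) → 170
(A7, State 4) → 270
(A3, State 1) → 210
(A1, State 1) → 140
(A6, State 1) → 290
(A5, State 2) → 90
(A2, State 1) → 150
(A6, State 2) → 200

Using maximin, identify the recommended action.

A6

Row minima: A1=140, A2=80, A3=180, A4=50, A5=10, A6=200, A7=30
Best worst-case = 200 → A6.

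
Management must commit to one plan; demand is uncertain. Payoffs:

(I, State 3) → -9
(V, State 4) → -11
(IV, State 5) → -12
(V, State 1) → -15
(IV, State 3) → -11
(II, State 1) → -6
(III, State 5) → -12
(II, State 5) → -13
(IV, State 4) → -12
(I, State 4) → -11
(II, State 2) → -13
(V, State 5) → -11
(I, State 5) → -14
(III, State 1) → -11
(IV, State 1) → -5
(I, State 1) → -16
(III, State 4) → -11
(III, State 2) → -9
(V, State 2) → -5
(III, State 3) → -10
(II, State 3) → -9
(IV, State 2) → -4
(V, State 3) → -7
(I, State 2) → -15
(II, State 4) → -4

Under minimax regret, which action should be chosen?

III

Column bests: State 1=-5, State 2=-4, State 3=-7, State 4=-4, State 5=-11.
I regrets: 11, 11, 2, 7, 3 → max 11
II regrets: 1, 9, 2, 0, 2 → max 9
III regrets: 6, 5, 3, 7, 1 → max 7
IV regrets: 0, 0, 4, 8, 1 → max 8
V regrets: 10, 1, 0, 7, 0 → max 10
Smallest max regret = 7 → III.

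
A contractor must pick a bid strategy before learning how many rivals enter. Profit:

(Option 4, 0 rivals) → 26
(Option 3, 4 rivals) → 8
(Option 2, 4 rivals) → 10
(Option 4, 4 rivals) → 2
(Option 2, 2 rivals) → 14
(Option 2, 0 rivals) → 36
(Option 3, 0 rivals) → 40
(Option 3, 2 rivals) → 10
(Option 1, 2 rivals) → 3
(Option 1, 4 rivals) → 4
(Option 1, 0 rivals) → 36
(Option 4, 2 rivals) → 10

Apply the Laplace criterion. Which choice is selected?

Row averages: Option 1=43/3, Option 2=20, Option 3=58/3, Option 4=38/3
Highest average = 20 → Option 2.

Option 2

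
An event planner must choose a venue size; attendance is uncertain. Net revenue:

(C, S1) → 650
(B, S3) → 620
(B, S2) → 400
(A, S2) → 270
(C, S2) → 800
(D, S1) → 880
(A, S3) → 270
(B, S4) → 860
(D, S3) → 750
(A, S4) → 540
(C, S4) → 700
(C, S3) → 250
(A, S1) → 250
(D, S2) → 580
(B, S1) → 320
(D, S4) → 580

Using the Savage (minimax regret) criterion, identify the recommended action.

Column bests: S1=880, S2=800, S3=750, S4=860.
A regrets: 630, 530, 480, 320 → max 630
B regrets: 560, 400, 130, 0 → max 560
C regrets: 230, 0, 500, 160 → max 500
D regrets: 0, 220, 0, 280 → max 280
Smallest max regret = 280 → D.

D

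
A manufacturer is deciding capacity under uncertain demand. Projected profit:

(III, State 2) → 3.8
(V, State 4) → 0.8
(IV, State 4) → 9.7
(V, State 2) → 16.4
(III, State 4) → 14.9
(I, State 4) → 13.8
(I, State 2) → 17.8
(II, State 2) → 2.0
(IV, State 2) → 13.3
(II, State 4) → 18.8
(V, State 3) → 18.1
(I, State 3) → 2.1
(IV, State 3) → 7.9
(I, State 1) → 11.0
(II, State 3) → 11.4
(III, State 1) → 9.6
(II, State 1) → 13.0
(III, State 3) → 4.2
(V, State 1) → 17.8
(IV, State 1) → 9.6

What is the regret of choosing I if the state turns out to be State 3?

Best payoff under State 3 is 18.1.
Regret = 18.1 − 2.1 = 16.0.

16.0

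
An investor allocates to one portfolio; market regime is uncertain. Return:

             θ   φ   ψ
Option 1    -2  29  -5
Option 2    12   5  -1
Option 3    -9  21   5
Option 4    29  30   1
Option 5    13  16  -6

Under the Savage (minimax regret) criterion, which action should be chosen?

Column bests: θ=29, φ=30, ψ=5.
Option 1 regrets: 31, 1, 10 → max 31
Option 2 regrets: 17, 25, 6 → max 25
Option 3 regrets: 38, 9, 0 → max 38
Option 4 regrets: 0, 0, 4 → max 4
Option 5 regrets: 16, 14, 11 → max 16
Smallest max regret = 4 → Option 4.

Option 4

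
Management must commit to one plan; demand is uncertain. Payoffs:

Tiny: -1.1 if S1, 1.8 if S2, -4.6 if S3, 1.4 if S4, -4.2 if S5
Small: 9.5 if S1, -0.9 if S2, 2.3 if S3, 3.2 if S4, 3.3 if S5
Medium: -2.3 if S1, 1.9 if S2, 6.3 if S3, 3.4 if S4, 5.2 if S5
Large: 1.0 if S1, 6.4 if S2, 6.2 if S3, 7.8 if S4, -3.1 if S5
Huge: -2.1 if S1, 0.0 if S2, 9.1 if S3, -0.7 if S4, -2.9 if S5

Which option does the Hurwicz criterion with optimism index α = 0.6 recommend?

Small

Tiny: 0.6·1.8 + 0.4·(-4.6) = -0.76
Small: 0.6·9.5 + 0.4·(-0.9) = 5.34
Medium: 0.6·6.3 + 0.4·(-2.3) = 2.86
Large: 0.6·7.8 + 0.4·(-3.1) = 3.44
Huge: 0.6·9.1 + 0.4·(-2.9) = 4.3
Highest Hurwicz score = 5.34 → Small.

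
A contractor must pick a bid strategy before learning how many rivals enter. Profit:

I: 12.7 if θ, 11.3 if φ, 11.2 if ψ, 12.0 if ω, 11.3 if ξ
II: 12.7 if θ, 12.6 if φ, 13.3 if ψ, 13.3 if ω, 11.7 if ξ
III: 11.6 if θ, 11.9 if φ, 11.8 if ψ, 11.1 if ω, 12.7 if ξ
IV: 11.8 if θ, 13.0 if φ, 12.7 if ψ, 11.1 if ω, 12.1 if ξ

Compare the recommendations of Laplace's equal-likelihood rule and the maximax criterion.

Row averages: I=11.7, II=12.72, III=11.82, IV=12.14
Highest average = 12.72 → II.
Row maxima: I=12.7, II=13.3, III=12.7, IV=13.0
Best best-case = 13.3 → II.

laplace → II; maximax → II (agree)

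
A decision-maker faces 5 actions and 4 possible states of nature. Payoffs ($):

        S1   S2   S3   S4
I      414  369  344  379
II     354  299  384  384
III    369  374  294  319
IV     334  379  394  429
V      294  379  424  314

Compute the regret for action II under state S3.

40

Best payoff under S3 is 424.
Regret = 424 − 384 = 40.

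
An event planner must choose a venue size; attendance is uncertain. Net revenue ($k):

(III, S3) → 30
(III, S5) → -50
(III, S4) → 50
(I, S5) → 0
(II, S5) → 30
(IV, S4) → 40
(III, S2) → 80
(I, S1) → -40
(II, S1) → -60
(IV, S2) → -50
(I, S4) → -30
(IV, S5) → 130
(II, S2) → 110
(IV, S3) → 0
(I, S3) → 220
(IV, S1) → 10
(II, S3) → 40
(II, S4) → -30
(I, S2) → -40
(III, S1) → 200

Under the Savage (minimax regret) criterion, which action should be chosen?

III

Column bests: S1=200, S2=110, S3=220, S4=50, S5=130.
I regrets: 240, 150, 0, 80, 130 → max 240
II regrets: 260, 0, 180, 80, 100 → max 260
III regrets: 0, 30, 190, 0, 180 → max 190
IV regrets: 190, 160, 220, 10, 0 → max 220
Smallest max regret = 190 → III.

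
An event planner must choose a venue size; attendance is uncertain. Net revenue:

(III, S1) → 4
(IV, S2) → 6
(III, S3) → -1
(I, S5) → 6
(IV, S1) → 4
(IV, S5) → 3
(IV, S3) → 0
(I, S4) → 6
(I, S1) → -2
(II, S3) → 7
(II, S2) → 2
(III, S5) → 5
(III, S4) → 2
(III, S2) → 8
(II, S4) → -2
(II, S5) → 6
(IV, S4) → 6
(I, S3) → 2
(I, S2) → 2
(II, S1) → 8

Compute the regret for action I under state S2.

6

Best payoff under S2 is 8.
Regret = 8 − 2 = 6.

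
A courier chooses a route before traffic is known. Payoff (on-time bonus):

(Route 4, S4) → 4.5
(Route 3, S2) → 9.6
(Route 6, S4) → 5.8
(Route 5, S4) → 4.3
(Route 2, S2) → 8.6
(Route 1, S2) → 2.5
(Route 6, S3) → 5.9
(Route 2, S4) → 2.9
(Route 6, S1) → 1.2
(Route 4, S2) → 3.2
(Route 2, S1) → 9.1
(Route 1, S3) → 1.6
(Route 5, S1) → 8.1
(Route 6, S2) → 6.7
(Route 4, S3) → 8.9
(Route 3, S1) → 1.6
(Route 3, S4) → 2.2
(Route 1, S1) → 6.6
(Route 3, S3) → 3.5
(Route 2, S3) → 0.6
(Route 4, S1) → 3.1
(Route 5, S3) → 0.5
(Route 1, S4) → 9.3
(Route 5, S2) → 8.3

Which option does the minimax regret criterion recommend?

Column bests: S1=9.1, S2=9.6, S3=8.9, S4=9.3.
Route 1 regrets: 2.5, 7.1, 7.3, 0.0 → max 7.3
Route 2 regrets: 0.0, 1.0, 8.3, 6.4 → max 8.3
Route 3 regrets: 7.5, 0.0, 5.4, 7.1 → max 7.5
Route 4 regrets: 6.0, 6.4, 0.0, 4.8 → max 6.4
Route 5 regrets: 1.0, 1.3, 8.4, 5.0 → max 8.4
Route 6 regrets: 7.9, 2.9, 3.0, 3.5 → max 7.9
Smallest max regret = 6.4 → Route 4.

Route 4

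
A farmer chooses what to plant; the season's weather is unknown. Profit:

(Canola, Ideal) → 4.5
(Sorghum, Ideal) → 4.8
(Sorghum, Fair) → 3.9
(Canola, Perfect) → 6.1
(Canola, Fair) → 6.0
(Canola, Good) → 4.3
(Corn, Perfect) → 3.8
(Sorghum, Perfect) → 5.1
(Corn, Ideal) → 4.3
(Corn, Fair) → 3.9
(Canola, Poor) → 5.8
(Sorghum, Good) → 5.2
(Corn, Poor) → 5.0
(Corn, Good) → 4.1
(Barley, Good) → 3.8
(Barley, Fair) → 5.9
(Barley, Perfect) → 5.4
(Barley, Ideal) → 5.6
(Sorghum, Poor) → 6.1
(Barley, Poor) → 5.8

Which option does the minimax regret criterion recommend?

Canola

Column bests: Poor=6.1, Fair=6.0, Good=5.2, Ideal=5.6, Perfect=6.1.
Canola regrets: 0.3, 0.0, 0.9, 1.1, 0.0 → max 1.1
Sorghum regrets: 0.0, 2.1, 0.0, 0.8, 1.0 → max 2.1
Corn regrets: 1.1, 2.1, 1.1, 1.3, 2.3 → max 2.3
Barley regrets: 0.3, 0.1, 1.4, 0.0, 0.7 → max 1.4
Smallest max regret = 1.1 → Canola.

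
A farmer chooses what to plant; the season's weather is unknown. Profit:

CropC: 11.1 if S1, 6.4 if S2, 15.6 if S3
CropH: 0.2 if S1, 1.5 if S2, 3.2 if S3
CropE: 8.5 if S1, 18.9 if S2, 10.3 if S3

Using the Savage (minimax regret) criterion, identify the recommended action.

Column bests: S1=11.1, S2=18.9, S3=15.6.
CropC regrets: 0.0, 12.5, 0.0 → max 12.5
CropH regrets: 10.9, 17.4, 12.4 → max 17.4
CropE regrets: 2.6, 0.0, 5.3 → max 5.3
Smallest max regret = 5.3 → CropE.

CropE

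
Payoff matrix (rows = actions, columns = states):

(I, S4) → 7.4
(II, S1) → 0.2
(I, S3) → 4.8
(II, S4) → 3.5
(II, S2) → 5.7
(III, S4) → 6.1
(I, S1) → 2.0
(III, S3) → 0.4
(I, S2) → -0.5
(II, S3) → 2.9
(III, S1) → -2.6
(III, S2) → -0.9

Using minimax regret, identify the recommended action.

Column bests: S1=2.0, S2=5.7, S3=4.8, S4=7.4.
I regrets: 0.0, 6.2, 0.0, 0.0 → max 6.2
II regrets: 1.8, 0.0, 1.9, 3.9 → max 3.9
III regrets: 4.6, 6.6, 4.4, 1.3 → max 6.6
Smallest max regret = 3.9 → II.

II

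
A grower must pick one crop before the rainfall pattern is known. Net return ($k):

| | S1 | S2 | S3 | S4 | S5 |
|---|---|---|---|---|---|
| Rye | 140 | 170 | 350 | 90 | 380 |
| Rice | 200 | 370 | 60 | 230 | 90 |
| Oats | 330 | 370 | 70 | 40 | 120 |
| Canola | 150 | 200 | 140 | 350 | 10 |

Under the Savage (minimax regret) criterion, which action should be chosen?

Rye

Column bests: S1=330, S2=370, S3=350, S4=350, S5=380.
Rye regrets: 190, 200, 0, 260, 0 → max 260
Rice regrets: 130, 0, 290, 120, 290 → max 290
Oats regrets: 0, 0, 280, 310, 260 → max 310
Canola regrets: 180, 170, 210, 0, 370 → max 370
Smallest max regret = 260 → Rye.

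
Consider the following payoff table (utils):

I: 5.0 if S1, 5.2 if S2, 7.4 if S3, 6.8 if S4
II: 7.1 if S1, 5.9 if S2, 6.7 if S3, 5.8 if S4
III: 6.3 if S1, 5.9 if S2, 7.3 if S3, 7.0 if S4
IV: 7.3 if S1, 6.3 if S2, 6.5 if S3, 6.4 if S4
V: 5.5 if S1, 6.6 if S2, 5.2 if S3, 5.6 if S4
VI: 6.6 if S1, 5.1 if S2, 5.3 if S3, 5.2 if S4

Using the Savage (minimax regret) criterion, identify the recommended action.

IV

Column bests: S1=7.3, S2=6.6, S3=7.4, S4=7.0.
I regrets: 2.3, 1.4, 0.0, 0.2 → max 2.3
II regrets: 0.2, 0.7, 0.7, 1.2 → max 1.2
III regrets: 1.0, 0.7, 0.1, 0.0 → max 1.0
IV regrets: 0.0, 0.3, 0.9, 0.6 → max 0.9
V regrets: 1.8, 0.0, 2.2, 1.4 → max 2.2
VI regrets: 0.7, 1.5, 2.1, 1.8 → max 2.1
Smallest max regret = 0.9 → IV.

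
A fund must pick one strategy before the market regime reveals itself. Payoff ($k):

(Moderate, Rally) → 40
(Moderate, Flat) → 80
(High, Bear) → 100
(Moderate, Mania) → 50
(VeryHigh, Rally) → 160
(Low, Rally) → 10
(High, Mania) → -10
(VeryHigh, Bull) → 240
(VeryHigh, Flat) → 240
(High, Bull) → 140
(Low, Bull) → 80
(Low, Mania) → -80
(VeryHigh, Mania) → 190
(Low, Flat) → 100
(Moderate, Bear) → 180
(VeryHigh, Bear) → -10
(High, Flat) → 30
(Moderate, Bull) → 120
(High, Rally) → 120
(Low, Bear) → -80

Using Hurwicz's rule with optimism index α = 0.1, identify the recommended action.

Moderate

Low: 0.1·100 + 0.9·(-80) = -62
Moderate: 0.1·180 + 0.9·40 = 54
High: 0.1·140 + 0.9·(-10) = 5
VeryHigh: 0.1·240 + 0.9·(-10) = 15
Highest Hurwicz score = 54 → Moderate.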